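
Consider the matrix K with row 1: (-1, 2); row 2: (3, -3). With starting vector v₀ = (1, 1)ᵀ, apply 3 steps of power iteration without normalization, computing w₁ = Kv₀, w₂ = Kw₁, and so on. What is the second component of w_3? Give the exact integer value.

-12

w1 = Kv₀ = (1, 0)
w2 = Kw1 = (-1, 3)
w3 = Kw2 = (7, -12)
The requested component of w3 is -12.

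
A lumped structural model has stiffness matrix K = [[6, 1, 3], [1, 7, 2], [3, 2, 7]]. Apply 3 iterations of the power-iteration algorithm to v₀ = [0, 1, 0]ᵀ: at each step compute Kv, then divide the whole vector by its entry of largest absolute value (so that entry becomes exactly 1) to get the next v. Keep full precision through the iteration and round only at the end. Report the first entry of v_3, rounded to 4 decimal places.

Kv0 = (1.00000, 7.00000, 2.00000); divide by 7.00000 → v1 = (0.14286, 1.00000, 0.28571)
Kv1 = (2.71429, 7.71429, 4.42857); divide by 7.71429 → v2 = (0.35185, 1.00000, 0.57407)
Kv2 = (4.83333, 8.50000, 7.07407); divide by 8.50000 → v3 = (0.56863, 1.00000, 0.83224)
Requested entry of v3: 261/459 = 0.5686

0.5686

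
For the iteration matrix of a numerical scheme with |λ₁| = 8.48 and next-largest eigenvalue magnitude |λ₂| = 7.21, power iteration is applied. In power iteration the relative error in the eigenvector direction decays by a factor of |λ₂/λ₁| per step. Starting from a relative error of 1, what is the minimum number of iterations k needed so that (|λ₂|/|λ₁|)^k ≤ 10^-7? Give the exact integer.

100

|λ₂/λ₁| = 7.21/8.48 = 0.85024
Need k ≥ ln(10^-7) / ln(0.85024) = -16.1181 / -0.1622 ≈ 99.346
Smallest integer k satisfying the bound: 100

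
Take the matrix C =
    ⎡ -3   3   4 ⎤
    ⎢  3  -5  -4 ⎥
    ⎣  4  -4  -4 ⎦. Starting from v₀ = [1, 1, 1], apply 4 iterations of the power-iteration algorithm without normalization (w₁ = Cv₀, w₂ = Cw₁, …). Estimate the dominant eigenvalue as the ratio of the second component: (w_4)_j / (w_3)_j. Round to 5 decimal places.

w1 = Cv₀ = ((-3)·1 + 3·1 + 4·1; 3·1 + (-5)·1 + (-4)·1; 4·1 + (-4)·1 + (-4)·1) = (4, -6, -4)
w2 = Cw1 = ((-3)·4 + 3·(-6) + 4·(-4); 3·4 + (-5)·(-6) + (-4)·(-4); 4·4 + (-4)·(-6) + (-4)·(-4)) = (-46, 58, 56)
w3 = Cw2 = (536, -652, -640)
w4 = Cw3 = (-6124, 7428, 7312)
Ratio at component: 7428 / -652 = -11.39264

-11.39264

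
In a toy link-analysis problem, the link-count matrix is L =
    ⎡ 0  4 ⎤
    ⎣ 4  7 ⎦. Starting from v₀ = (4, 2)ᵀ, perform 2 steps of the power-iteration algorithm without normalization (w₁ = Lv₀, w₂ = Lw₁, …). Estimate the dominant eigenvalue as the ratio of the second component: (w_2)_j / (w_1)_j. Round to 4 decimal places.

w1 = Lv₀ = (0·4 + 4·2; 4·4 + 7·2) = (8, 30)
w2 = Lw1 = (0·8 + 4·30; 4·8 + 7·30) = (120, 242)
Ratio at component: 242 / 30 = 8.0667

8.0667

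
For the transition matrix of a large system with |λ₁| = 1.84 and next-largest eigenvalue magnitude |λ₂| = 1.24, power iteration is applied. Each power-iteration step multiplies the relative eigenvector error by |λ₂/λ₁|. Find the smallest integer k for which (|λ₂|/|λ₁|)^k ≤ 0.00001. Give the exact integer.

30

|λ₂/λ₁| = 1.24/1.84 = 0.67391
Need k ≥ ln(0.00001) / ln(0.67391) = -11.5129 / -0.3947 ≈ 29.172
Smallest integer k satisfying the bound: 30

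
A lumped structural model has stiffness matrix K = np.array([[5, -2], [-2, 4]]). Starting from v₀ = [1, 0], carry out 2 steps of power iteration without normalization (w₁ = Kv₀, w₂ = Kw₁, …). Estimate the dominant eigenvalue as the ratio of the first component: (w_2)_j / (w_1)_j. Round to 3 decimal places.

5.800

w1 = Kv₀ = (5·1 + (-2)·0; (-2)·1 + 4·0) = (5, -2)
w2 = Kw1 = (5·5 + (-2)·(-2); (-2)·5 + 4·(-2)) = (29, -18)
Ratio at component: 29 / 5 = 5.800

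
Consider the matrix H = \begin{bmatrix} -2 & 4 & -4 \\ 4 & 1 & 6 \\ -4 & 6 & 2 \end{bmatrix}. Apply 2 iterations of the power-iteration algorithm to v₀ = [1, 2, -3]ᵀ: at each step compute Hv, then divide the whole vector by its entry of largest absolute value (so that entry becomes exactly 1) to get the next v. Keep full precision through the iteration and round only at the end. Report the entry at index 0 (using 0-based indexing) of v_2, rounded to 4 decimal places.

0.6571

Hv0 = (18.00000, -12.00000, 2.00000); divide by 18.00000 → v1 = (1.00000, -0.66667, 0.11111)
Hv1 = (-5.11111, 4.00000, -7.77778); divide by -7.77778 → v2 = (0.65714, -0.51429, 1.00000)
Requested entry of v2: -92/-140 = 0.6571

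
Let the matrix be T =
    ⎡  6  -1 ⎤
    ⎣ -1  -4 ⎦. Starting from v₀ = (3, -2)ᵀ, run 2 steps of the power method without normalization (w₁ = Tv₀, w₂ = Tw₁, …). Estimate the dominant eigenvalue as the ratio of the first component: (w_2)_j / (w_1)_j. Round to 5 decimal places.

λ ≈ 5.75000

w1 = Tv₀ = (20, 5)
w2 = Tw1 = (115, -40)
Ratio at component: 115 / 20 = 5.75000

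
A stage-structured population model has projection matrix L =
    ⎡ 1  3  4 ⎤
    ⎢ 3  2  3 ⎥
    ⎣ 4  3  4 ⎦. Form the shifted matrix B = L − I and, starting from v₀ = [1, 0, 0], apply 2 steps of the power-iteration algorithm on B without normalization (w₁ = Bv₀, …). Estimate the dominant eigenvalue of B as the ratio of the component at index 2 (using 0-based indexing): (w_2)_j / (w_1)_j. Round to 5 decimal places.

B = L − I has rows (0, 3, 4); (3, 1, 3); (4, 3, 3)
w1 = Bv₀ = (0·1 + 3·0 + 4·0; 3·1 + 1·0 + 3·0; 4·1 + 3·0 + 3·0) = (0, 3, 4)
w2 = Bw1 = (0·0 + 3·3 + 4·4; 3·0 + 1·3 + 3·4; 4·0 + 3·3 + 3·4) = (25, 15, 21)
Ratio: 21/4 = 5.25000

μ ≈ 5.25000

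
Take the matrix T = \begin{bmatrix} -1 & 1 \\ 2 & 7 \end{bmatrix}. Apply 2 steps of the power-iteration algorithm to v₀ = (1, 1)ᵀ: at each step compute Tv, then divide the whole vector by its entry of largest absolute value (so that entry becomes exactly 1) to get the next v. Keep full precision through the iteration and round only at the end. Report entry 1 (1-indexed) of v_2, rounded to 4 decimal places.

0.1429

Tv0 = (0.00000, 9.00000); divide by 9.00000 → v1 = (0.00000, 1.00000)
Tv1 = (1.00000, 7.00000); divide by 7.00000 → v2 = (0.14286, 1.00000)
Requested entry of v2: 9/63 = 0.1429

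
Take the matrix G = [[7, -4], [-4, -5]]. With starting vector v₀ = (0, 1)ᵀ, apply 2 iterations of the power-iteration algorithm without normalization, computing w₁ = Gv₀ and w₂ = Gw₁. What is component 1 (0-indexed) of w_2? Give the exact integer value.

41

w1 = Gv₀ = (7·0 + (-4)·1; (-4)·0 + (-5)·1) = (-4, -5)
w2 = Gw1 = (7·(-4) + (-4)·(-5); (-4)·(-4) + (-5)·(-5)) = (-8, 41)
The requested component of w2 is 41.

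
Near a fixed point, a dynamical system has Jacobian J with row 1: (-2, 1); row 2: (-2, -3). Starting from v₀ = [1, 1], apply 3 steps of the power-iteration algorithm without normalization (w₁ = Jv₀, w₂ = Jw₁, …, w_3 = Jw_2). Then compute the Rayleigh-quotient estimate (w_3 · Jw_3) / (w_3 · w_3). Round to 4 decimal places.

-2.3876

w1 = Jv₀ = (-1, -5)
w2 = Jw1 = (-3, 17)
w3 = Jw2 = (23, -45)
Jw3 = (-91, 89)
w3·Jw3 = 23·(-91) + (-45)·89 = -6098; w3·w3 = 23·23 + (-45)·(-45) = 2554
λ ≈ -6098/2554 = -2.3876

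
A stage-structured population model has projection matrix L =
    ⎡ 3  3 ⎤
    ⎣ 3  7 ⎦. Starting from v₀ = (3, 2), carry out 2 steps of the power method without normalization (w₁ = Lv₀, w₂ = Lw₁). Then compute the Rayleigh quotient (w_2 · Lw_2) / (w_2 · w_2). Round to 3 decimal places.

λ ≈ 8.604

w1 = Lv₀ = (3·3 + 3·2; 3·3 + 7·2) = (15, 23)
w2 = Lw1 = (3·15 + 3·23; 3·15 + 7·23) = (114, 206)
Lw2 = (960, 1784)
w2·Lw2 = 114·960 + 206·1784 = 476944; w2·w2 = 114·114 + 206·206 = 55432
λ ≈ 476944/55432 = 8.604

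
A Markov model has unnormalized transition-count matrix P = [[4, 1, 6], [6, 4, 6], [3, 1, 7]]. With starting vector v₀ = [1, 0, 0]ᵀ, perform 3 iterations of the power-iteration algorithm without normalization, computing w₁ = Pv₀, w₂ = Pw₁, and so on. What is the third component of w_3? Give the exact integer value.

459

w1 = Pv₀ = (4·1 + 1·0 + 6·0; 6·1 + 4·0 + 6·0; 3·1 + 1·0 + 7·0) = (4, 6, 3)
w2 = Pw1 = (4·4 + 1·6 + 6·3; 6·4 + 4·6 + 6·3; 3·4 + 1·6 + 7·3) = (40, 66, 39)
w3 = Pw2 = (460, 738, 459)
The requested component of w3 is 459.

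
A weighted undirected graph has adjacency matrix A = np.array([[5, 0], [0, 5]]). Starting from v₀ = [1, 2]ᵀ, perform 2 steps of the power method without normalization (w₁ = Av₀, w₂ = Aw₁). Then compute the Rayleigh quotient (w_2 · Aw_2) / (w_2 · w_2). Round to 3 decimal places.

5.000

w1 = Av₀ = (5·1 + 0·2; 0·1 + 5·2) = (5, 10)
w2 = Aw1 = (5·5 + 0·10; 0·5 + 5·10) = (25, 50)
Aw2 = (125, 250)
w2·Aw2 = 25·125 + 50·250 = 15625; w2·w2 = 25·25 + 50·50 = 3125
λ ≈ 15625/3125 = 5.000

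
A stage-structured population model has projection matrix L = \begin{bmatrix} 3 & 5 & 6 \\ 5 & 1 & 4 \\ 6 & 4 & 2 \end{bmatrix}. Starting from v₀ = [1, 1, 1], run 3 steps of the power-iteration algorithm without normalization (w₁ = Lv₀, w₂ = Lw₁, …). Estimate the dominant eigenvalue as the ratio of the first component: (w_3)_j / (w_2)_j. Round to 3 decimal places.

w1 = Lv₀ = (14, 10, 12)
w2 = Lw1 = (164, 128, 148)
w3 = Lw2 = (2020, 1540, 1792)
Ratio at component: 2020 / 164 = 12.317

λ ≈ 12.317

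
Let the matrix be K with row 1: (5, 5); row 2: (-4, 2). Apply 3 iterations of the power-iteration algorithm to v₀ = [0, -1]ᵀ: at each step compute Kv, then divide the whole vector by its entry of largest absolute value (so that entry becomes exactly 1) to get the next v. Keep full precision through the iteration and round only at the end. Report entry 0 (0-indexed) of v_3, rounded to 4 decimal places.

Kv0 = (-5.00000, -2.00000); divide by -5.00000 → v1 = (1.00000, 0.40000)
Kv1 = (7.00000, -3.20000); divide by 7.00000 → v2 = (1.00000, -0.45714)
Kv2 = (2.71429, -4.91429); divide by -4.91429 → v3 = (-0.55233, 1.00000)
Requested entry of v3: -95/172 = -0.5523

-0.5523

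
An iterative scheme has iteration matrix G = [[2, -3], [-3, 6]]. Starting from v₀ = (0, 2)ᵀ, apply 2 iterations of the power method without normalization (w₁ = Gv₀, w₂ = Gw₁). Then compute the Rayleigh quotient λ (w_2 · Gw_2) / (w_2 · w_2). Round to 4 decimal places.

λ ≈ 7.6055

w1 = Gv₀ = (2·0 + (-3)·2; (-3)·0 + 6·2) = (-6, 12)
w2 = Gw1 = (2·(-6) + (-3)·12; (-3)·(-6) + 6·12) = (-48, 90)
Gw2 = (-366, 684)
w2·Gw2 = (-48)·(-366) + 90·684 = 79128; w2·w2 = (-48)·(-48) + 90·90 = 10404
λ ≈ 79128/10404 = 7.6055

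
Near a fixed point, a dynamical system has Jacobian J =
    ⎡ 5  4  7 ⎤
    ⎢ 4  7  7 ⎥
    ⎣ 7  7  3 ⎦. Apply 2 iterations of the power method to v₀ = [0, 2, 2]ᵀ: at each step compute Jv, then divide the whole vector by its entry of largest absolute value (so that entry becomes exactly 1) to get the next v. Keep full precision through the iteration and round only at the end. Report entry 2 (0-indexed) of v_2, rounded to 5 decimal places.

Jv0 = (22.000000, 28.000000, 20.000000); divide by 28.000000 → v1 = (0.785714, 1.000000, 0.714286)
Jv1 = (12.928571, 15.142857, 14.642857); divide by 15.142857 → v2 = (0.853774, 1.000000, 0.966981)
Requested entry of v2: 410/424 = 0.96698

0.96698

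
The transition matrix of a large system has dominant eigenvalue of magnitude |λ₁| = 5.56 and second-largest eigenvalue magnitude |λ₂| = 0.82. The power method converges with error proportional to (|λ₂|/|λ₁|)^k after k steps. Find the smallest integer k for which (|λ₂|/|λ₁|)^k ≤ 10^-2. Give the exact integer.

|λ₂/λ₁| = 0.82/5.56 = 0.14748
Need k ≥ ln(10^-2) / ln(0.14748) = -4.6052 / -1.9140 ≈ 2.406
Smallest integer k satisfying the bound: 3

3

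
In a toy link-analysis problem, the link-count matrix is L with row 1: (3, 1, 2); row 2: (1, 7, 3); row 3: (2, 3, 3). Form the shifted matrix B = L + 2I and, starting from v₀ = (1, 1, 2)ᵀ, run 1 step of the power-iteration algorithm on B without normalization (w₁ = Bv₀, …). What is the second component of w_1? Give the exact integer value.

B = L + 2I has rows (5, 1, 2); (1, 9, 3); (2, 3, 5)
w1 = Bv₀ = (10, 16, 15)
Requested component of w1: 16

16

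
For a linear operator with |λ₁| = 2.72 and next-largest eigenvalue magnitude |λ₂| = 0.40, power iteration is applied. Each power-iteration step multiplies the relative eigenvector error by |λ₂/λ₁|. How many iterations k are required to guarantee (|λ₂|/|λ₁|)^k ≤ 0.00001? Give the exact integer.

7

|λ₂/λ₁| = 0.40/2.72 = 0.14706
Need k ≥ ln(0.00001) / ln(0.14706) = -11.5129 / -1.9169 ≈ 6.006
Smallest integer k satisfying the bound: 7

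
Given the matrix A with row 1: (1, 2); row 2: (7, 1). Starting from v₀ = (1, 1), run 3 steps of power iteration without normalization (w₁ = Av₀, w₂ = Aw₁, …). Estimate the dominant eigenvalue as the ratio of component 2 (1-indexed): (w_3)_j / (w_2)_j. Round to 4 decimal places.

w1 = Av₀ = (3, 8)
w2 = Aw1 = (19, 29)
w3 = Aw2 = (77, 162)
Ratio at component: 162 / 29 = 5.5862

5.5862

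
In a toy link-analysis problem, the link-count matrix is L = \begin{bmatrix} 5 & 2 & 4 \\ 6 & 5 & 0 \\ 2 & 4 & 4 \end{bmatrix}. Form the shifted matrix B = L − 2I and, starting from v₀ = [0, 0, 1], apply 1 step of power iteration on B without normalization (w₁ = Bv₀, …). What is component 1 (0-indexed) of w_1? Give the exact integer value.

0

B = L − 2I has rows (3, 2, 4); (6, 3, 0); (2, 4, 2)
w1 = Bv₀ = (3·0 + 2·0 + 4·1; 6·0 + 3·0 + 0·1; 2·0 + 4·0 + 2·1) = (4, 0, 2)
Requested component of w1: 0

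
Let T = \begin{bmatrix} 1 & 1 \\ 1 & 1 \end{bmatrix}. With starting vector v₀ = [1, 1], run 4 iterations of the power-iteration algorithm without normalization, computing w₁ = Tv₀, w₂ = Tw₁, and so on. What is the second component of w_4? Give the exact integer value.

w1 = Tv₀ = (1·1 + 1·1; 1·1 + 1·1) = (2, 2)
w2 = Tw1 = (1·2 + 1·2; 1·2 + 1·2) = (4, 4)
w3 = Tw2 = (8, 8)
w4 = Tw3 = (16, 16)
The requested component of w4 is 16.

16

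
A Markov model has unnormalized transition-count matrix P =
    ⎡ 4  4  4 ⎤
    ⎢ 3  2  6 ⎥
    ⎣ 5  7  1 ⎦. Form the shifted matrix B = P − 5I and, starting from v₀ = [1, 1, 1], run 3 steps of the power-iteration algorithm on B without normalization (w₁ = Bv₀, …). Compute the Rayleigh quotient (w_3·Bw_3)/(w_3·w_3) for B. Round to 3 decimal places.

μ ≈ 6.406

B = P − 5I has rows (-1, 4, 4); (3, -3, 6); (5, 7, -4)
w1 = Bv₀ = (7, 6, 8)
w2 = Bw1 = (49, 51, 45)
w3 = Bw2 = (335, 264, 422)
Bw3 = (2409, 2745, 1835)
w3·Bw3 = 2306065; w3·w3 = 360005; μ ≈ 2306065/360005 = 6.406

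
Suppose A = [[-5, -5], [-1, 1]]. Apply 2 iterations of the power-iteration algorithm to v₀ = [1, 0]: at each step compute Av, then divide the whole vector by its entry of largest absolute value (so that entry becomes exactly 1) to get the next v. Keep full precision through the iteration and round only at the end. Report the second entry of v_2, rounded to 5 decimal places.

Av0 = (-5.000000, -1.000000); divide by -5.000000 → v1 = (1.000000, 0.200000)
Av1 = (-6.000000, -0.800000); divide by -6.000000 → v2 = (1.000000, 0.133333)
Requested entry of v2: 4/30 = 0.13333

0.13333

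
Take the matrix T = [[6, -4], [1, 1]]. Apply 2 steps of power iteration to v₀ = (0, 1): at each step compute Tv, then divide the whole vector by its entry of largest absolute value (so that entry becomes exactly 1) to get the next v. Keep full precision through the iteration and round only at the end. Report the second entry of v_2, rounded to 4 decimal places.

0.1071

Tv0 = (-4.00000, 1.00000); divide by -4.00000 → v1 = (1.00000, -0.25000)
Tv1 = (7.00000, 0.75000); divide by 7.00000 → v2 = (1.00000, 0.10714)
Requested entry of v2: -3/-28 = 0.1071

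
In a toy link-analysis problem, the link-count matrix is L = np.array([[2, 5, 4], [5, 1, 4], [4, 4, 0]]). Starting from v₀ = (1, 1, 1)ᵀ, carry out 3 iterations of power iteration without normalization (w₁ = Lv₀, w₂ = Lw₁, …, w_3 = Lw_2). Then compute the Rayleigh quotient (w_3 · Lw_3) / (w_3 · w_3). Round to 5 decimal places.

w1 = Lv₀ = (2·1 + 5·1 + 4·1; 5·1 + 1·1 + 4·1; 4·1 + 4·1 + 0·1) = (11, 10, 8)
w2 = Lw1 = (2·11 + 5·10 + 4·8; 5·11 + 1·10 + 4·8; 4·11 + 4·10 + 0·8) = (104, 97, 84)
w3 = Lw2 = (1029, 953, 804)
Lw3 = (10039, 9314, 7928)
w3·Lw3 = 1029·10039 + 953·9314 + 804·7928 = 25580485; w3·w3 = 1029·1029 + 953·953 + 804·804 = 2613466
λ ≈ 25580485/2613466 = 9.78795

9.78795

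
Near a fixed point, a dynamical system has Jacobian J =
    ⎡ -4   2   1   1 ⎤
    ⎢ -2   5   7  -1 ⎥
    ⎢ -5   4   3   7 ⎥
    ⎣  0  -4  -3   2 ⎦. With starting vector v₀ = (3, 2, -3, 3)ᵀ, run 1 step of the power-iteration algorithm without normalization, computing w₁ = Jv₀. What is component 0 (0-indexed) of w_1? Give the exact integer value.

w1 = Jv₀ = (-8, -20, 5, 7)
The requested component of w1 is -8.

-8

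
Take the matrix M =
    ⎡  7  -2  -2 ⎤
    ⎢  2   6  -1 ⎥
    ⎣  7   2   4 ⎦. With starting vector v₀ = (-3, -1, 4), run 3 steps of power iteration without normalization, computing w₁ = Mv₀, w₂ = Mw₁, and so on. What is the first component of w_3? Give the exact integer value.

-217

w1 = Mv₀ = (-27, -16, -7)
w2 = Mw1 = (-143, -143, -249)
w3 = Mw2 = (-217, -895, -2283)
The requested component of w3 is -217.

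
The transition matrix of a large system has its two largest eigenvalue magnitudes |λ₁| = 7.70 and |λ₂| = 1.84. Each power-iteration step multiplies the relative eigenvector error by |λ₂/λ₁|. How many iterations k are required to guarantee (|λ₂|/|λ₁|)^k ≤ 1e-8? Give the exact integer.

|λ₂/λ₁| = 1.84/7.70 = 0.23896
Need k ≥ ln(1e-8) / ln(0.23896) = -18.4207 / -1.4315 ≈ 12.869
Smallest integer k satisfying the bound: 13

13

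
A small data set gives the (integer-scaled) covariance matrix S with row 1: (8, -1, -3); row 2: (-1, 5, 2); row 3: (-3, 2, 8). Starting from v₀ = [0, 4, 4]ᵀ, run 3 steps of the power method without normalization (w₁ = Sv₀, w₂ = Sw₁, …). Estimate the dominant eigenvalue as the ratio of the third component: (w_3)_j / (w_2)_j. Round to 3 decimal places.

w1 = Sv₀ = (8·0 + (-1)·4 + (-3)·4; (-1)·0 + 5·4 + 2·4; (-3)·0 + 2·4 + 8·4) = (-16, 28, 40)
w2 = Sw1 = (8·(-16) + (-1)·28 + (-3)·40; (-1)·(-16) + 5·28 + 2·40; (-3)·(-16) + 2·28 + 8·40) = (-276, 236, 424)
w3 = Sw2 = (-3716, 2304, 4692)
Ratio at component: 4692 / 424 = 11.066

11.066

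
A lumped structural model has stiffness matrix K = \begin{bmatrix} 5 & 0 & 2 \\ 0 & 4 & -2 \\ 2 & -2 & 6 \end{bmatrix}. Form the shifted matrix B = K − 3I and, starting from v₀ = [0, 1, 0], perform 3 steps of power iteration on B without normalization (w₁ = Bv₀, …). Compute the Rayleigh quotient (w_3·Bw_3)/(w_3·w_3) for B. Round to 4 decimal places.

B = K − 3I has rows (2, 0, 2); (0, 1, -2); (2, -2, 3)
w1 = Bv₀ = (2·0 + 0·1 + 2·0; 0·0 + 1·1 + (-2)·0; 2·0 + (-2)·1 + 3·0) = (0, 1, -2)
w2 = Bw1 = (2·0 + 0·1 + 2·(-2); 0·0 + 1·1 + (-2)·(-2); 2·0 + (-2)·1 + 3·(-2)) = (-4, 5, -8)
w3 = Bw2 = (-24, 21, -42)
Bw3 = (-132, 105, -216)
w3·Bw3 = 14445; w3·w3 = 2781; μ ≈ 14445/2781 = 5.1942

μ ≈ 5.1942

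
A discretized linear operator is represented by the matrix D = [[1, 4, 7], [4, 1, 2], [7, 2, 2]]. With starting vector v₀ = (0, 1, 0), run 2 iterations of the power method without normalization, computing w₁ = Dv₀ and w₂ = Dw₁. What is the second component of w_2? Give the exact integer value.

w1 = Dv₀ = (4, 1, 2)
w2 = Dw1 = (22, 21, 34)
The requested component of w2 is 21.

21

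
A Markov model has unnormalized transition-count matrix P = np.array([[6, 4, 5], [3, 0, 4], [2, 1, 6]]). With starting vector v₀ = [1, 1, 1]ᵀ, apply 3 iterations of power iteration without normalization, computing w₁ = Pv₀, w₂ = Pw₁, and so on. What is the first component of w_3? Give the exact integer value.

1757

w1 = Pv₀ = (6·1 + 4·1 + 5·1; 3·1 + 0·1 + 4·1; 2·1 + 1·1 + 6·1) = (15, 7, 9)
w2 = Pw1 = (6·15 + 4·7 + 5·9; 3·15 + 0·7 + 4·9; 2·15 + 1·7 + 6·9) = (163, 81, 91)
w3 = Pw2 = (1757, 853, 953)
The requested component of w3 is 1757.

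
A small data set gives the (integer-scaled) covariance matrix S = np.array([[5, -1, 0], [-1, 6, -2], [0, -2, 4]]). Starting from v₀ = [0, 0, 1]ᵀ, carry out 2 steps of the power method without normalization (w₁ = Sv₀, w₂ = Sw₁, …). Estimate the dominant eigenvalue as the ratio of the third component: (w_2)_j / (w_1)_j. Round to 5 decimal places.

w1 = Sv₀ = (0, -2, 4)
w2 = Sw1 = (2, -20, 20)
Ratio at component: 20 / 4 = 5.00000

λ ≈ 5.00000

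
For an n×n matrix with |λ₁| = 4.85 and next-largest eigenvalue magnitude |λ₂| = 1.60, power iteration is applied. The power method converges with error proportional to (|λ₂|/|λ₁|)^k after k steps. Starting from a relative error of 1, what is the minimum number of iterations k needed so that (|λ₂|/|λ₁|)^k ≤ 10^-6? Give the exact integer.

|λ₂/λ₁| = 1.60/4.85 = 0.32990
Need k ≥ ln(10^-6) / ln(0.32990) = -13.8155 / -1.1090 ≈ 12.458
Smallest integer k satisfying the bound: 13

13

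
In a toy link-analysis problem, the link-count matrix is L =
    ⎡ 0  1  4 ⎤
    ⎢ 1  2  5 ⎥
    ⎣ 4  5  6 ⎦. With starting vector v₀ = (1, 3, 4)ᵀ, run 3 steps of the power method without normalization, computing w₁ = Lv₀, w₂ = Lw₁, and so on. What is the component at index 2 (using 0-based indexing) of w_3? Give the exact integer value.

w1 = Lv₀ = (19, 27, 43)
w2 = Lw1 = (199, 288, 469)
w3 = Lw2 = (2164, 3120, 5050)
The requested component of w3 is 5050.

5050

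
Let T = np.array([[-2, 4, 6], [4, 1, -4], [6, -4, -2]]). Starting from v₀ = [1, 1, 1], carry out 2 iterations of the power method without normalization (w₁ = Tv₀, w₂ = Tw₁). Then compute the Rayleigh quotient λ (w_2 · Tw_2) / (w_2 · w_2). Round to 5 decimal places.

w1 = Tv₀ = (8, 1, 0)
w2 = Tw1 = (-12, 33, 44)
Tw2 = (420, -191, -292)
w2·Tw2 = (-12)·420 + 33·(-191) + 44·(-292) = -24191; w2·w2 = (-12)·(-12) + 33·33 + 44·44 = 3169
λ ≈ -24191/3169 = -7.63364

λ ≈ -7.63364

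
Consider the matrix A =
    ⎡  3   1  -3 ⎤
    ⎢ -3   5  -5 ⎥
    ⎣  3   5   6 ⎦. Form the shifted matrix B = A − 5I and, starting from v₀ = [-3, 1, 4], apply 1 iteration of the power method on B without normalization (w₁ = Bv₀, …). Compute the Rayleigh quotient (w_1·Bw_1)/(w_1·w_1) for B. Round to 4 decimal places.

-1.0959

B = A − 5I has rows (-2, 1, -3); (-3, 0, -5); (3, 5, 1)
w1 = Bv₀ = ((-2)·(-3) + 1·1 + (-3)·4; (-3)·(-3) + 0·1 + (-5)·4; 3·(-3) + 5·1 + 1·4) = (-5, -11, 0)
Bw1 = (-1, 15, -70)
w1·Bw1 = -160; w1·w1 = 146; μ ≈ -160/146 = -1.0959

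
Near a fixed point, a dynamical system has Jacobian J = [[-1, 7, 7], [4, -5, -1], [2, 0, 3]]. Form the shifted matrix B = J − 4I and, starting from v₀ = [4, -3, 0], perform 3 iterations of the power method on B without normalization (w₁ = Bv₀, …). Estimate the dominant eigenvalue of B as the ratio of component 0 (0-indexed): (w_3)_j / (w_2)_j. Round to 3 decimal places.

μ ≈ -13.084

B = J − 4I has rows (-5, 7, 7); (4, -9, -1); (2, 0, -1)
w1 = Bv₀ = (-41, 43, 8)
w2 = Bw1 = (562, -559, -90)
w3 = Bw2 = (-7353, 7369, 1214)
Ratio: -7353/562 = -13.084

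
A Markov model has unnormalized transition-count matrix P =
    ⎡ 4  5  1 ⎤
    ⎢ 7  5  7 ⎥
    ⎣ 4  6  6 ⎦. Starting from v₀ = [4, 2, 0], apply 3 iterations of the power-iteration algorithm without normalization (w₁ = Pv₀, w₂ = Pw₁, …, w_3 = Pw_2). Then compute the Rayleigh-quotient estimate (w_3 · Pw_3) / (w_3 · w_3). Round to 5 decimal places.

w1 = Pv₀ = (4·4 + 5·2 + 1·0; 7·4 + 5·2 + 7·0; 4·4 + 6·2 + 6·0) = (26, 38, 28)
w2 = Pw1 = (4·26 + 5·38 + 1·28; 7·26 + 5·38 + 7·28; 4·26 + 6·38 + 6·28) = (322, 568, 500)
w3 = Pw2 = (4628, 8594, 7696)
Pw3 = (69178, 129238, 116252)
w3·Pw3 = 4628·69178 + 8594·129238 + 7696·116252 = 2325502548; w3·w3 = 4628·4628 + 8594·8594 + 7696·7696 = 154503636
λ ≈ 2325502548/154503636 = 15.05144

15.05144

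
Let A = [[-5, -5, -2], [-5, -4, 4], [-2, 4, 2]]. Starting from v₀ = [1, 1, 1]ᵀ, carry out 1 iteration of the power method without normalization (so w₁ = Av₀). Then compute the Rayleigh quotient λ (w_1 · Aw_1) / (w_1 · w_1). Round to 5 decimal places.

-7.32973

w1 = Av₀ = ((-5)·1 + (-5)·1 + (-2)·1; (-5)·1 + (-4)·1 + 4·1; (-2)·1 + 4·1 + 2·1) = (-12, -5, 4)
Aw1 = (77, 96, 12)
w1·Aw1 = (-12)·77 + (-5)·96 + 4·12 = -1356; w1·w1 = (-12)·(-12) + (-5)·(-5) + 4·4 = 185
λ ≈ -1356/185 = -7.32973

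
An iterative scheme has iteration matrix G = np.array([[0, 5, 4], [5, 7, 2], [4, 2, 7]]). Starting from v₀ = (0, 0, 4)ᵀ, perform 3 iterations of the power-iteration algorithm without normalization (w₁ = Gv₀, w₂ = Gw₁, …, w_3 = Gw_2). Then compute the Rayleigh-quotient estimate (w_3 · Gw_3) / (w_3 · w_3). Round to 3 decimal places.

w1 = Gv₀ = (16, 8, 28)
w2 = Gw1 = (152, 192, 276)
w3 = Gw2 = (2064, 2656, 2924)
Gw3 = (24976, 34760, 34036)
w3·Gw3 = 2064·24976 + 2656·34760 + 2924·34036 = 243394288; w3·w3 = 2064·2064 + 2656·2656 + 2924·2924 = 19864208
λ ≈ 243394288/19864208 = 12.253

λ ≈ 12.253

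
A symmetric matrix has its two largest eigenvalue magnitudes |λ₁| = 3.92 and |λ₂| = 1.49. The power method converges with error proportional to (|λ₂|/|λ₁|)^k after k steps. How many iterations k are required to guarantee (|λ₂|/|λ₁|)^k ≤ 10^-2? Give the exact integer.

5

|λ₂/λ₁| = 1.49/3.92 = 0.38010
Need k ≥ ln(10^-2) / ln(0.38010) = -4.6052 / -0.9673 ≈ 4.761
Smallest integer k satisfying the bound: 5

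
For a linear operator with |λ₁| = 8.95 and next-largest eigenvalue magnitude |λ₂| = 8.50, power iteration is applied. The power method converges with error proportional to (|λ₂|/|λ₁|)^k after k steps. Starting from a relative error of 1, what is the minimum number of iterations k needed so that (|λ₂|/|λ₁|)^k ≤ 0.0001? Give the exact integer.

179

|λ₂/λ₁| = 8.50/8.95 = 0.94972
Need k ≥ ln(0.0001) / ln(0.94972) = -9.2103 / -0.0516 ≈ 178.539
Smallest integer k satisfying the bound: 179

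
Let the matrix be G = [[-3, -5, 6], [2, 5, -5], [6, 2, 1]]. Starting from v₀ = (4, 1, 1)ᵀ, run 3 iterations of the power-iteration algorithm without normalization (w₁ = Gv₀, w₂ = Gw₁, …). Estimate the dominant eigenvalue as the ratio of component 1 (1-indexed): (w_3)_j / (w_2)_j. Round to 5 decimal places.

-0.11613

w1 = Gv₀ = ((-3)·4 + (-5)·1 + 6·1; 2·4 + 5·1 + (-5)·1; 6·4 + 2·1 + 1·1) = (-11, 8, 27)
w2 = Gw1 = ((-3)·(-11) + (-5)·8 + 6·27; 2·(-11) + 5·8 + (-5)·27; 6·(-11) + 2·8 + 1·27) = (155, -117, -23)
w3 = Gw2 = (-18, -160, 673)
Ratio at component: -18 / 155 = -0.11613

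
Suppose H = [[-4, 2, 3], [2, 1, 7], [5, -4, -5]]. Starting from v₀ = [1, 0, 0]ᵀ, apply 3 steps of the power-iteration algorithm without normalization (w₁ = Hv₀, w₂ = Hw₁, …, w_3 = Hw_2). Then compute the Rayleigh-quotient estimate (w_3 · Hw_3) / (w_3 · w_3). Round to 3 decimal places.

w1 = Hv₀ = ((-4)·1 + 2·0 + 3·0; 2·1 + 1·0 + 7·0; 5·1 + (-4)·0 + (-5)·0) = (-4, 2, 5)
w2 = Hw1 = ((-4)·(-4) + 2·2 + 3·5; 2·(-4) + 1·2 + 7·5; 5·(-4) + (-4)·2 + (-5)·5) = (35, 29, -53)
w3 = Hw2 = (-241, -272, 324)
Hw3 = (1392, 1514, -1737)
w3·Hw3 = (-241)·1392 + (-272)·1514 + 324·(-1737) = -1310068; w3·w3 = (-241)·(-241) + (-272)·(-272) + 324·324 = 237041
λ ≈ -1310068/237041 = -5.527

λ ≈ -5.527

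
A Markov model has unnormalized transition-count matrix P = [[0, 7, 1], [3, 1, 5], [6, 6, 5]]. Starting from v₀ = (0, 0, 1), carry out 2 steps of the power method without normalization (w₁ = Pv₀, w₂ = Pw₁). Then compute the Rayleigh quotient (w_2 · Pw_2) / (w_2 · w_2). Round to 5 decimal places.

w1 = Pv₀ = (0·0 + 7·0 + 1·1; 3·0 + 1·0 + 5·1; 6·0 + 6·0 + 5·1) = (1, 5, 5)
w2 = Pw1 = (0·1 + 7·5 + 1·5; 3·1 + 1·5 + 5·5; 6·1 + 6·5 + 5·5) = (40, 33, 61)
Pw2 = (292, 458, 743)
w2·Pw2 = 40·292 + 33·458 + 61·743 = 72117; w2·w2 = 40·40 + 33·33 + 61·61 = 6410
λ ≈ 72117/6410 = 11.25070

11.25070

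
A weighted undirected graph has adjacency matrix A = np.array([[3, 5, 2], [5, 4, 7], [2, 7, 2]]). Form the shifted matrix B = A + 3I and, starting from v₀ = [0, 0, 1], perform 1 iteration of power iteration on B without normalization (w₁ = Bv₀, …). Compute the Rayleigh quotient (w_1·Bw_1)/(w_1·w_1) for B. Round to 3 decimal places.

B = A + 3I has rows (6, 5, 2); (5, 7, 7); (2, 7, 5)
w1 = Bv₀ = (6·0 + 5·0 + 2·1; 5·0 + 7·0 + 7·1; 2·0 + 7·0 + 5·1) = (2, 7, 5)
Bw1 = (57, 94, 78)
w1·Bw1 = 1162; w1·w1 = 78; μ ≈ 1162/78 = 14.897

14.897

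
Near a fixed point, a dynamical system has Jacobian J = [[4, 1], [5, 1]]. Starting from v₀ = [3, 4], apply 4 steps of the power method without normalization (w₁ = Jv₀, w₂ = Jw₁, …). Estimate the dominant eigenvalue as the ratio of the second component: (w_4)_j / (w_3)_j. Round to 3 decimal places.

5.193

w1 = Jv₀ = (4·3 + 1·4; 5·3 + 1·4) = (16, 19)
w2 = Jw1 = (4·16 + 1·19; 5·16 + 1·19) = (83, 99)
w3 = Jw2 = (431, 514)
w4 = Jw3 = (2238, 2669)
Ratio at component: 2669 / 514 = 5.193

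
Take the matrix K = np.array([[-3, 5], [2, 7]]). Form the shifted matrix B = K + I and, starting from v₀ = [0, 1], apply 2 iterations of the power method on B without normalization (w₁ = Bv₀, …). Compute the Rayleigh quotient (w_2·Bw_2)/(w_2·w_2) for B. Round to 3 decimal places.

μ ≈ 9.026

B = K + I has rows (-2, 5); (2, 8)
w1 = Bv₀ = ((-2)·0 + 5·1; 2·0 + 8·1) = (5, 8)
w2 = Bw1 = ((-2)·5 + 5·8; 2·5 + 8·8) = (30, 74)
Bw2 = (310, 652)
w2·Bw2 = 57548; w2·w2 = 6376; μ ≈ 57548/6376 = 9.026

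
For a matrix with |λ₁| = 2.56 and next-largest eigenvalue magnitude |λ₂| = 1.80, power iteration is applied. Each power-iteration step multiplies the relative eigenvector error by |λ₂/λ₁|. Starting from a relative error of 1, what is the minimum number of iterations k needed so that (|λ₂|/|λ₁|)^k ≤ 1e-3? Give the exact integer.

|λ₂/λ₁| = 1.80/2.56 = 0.70313
Need k ≥ ln(1e-3) / ln(0.70313) = -6.9078 / -0.3522 ≈ 19.612
Smallest integer k satisfying the bound: 20

20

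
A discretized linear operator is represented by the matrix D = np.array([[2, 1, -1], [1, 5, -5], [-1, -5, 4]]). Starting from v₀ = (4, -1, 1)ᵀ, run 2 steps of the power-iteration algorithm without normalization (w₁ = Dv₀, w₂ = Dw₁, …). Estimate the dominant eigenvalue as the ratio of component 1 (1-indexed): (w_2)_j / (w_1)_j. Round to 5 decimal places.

w1 = Dv₀ = (2·4 + 1·(-1) + (-1)·1; 1·4 + 5·(-1) + (-5)·1; (-1)·4 + (-5)·(-1) + 4·1) = (6, -6, 5)
w2 = Dw1 = (2·6 + 1·(-6) + (-1)·5; 1·6 + 5·(-6) + (-5)·5; (-1)·6 + (-5)·(-6) + 4·5) = (1, -49, 44)
Ratio at component: 1 / 6 = 0.16667

λ ≈ 0.16667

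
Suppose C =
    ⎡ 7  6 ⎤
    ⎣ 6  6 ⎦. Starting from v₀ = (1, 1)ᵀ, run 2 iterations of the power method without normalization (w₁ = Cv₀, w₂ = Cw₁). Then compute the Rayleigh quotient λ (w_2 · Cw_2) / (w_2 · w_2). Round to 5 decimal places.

w1 = Cv₀ = (7·1 + 6·1; 6·1 + 6·1) = (13, 12)
w2 = Cw1 = (7·13 + 6·12; 6·13 + 6·12) = (163, 150)
Cw2 = (2041, 1878)
w2·Cw2 = 163·2041 + 150·1878 = 614383; w2·w2 = 163·163 + 150·150 = 49069
λ ≈ 614383/49069 = 12.52080

λ ≈ 12.52080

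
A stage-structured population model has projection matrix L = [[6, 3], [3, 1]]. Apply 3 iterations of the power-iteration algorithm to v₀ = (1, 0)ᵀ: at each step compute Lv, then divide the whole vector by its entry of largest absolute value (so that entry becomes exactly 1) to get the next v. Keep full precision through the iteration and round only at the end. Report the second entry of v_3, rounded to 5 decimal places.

Lv0 = (6.000000, 3.000000); divide by 6.000000 → v1 = (1.000000, 0.500000)
Lv1 = (7.500000, 3.500000); divide by 7.500000 → v2 = (1.000000, 0.466667)
Lv2 = (7.400000, 3.466667); divide by 7.400000 → v3 = (1.000000, 0.468468)
Requested entry of v3: 156/333 = 0.46847

0.46847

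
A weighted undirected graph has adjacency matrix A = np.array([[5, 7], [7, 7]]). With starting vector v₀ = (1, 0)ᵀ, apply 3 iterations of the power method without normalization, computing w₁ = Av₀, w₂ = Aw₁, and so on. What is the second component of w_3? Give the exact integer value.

w1 = Av₀ = (5·1 + 7·0; 7·1 + 7·0) = (5, 7)
w2 = Aw1 = (5·5 + 7·7; 7·5 + 7·7) = (74, 84)
w3 = Aw2 = (958, 1106)
The requested component of w3 is 1106.

1106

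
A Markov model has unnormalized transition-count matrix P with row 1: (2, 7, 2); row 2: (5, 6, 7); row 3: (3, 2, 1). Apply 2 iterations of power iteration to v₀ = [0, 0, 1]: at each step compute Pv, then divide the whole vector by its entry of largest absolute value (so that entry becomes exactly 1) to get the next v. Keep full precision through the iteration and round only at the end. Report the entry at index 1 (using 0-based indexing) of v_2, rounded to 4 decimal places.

Pv0 = (2.00000, 7.00000, 1.00000); divide by 7.00000 → v1 = (0.28571, 1.00000, 0.14286)
Pv1 = (7.85714, 8.42857, 3.00000); divide by 8.42857 → v2 = (0.93220, 1.00000, 0.35593)
Requested entry of v2: 59/59 = 1.0000

1.0000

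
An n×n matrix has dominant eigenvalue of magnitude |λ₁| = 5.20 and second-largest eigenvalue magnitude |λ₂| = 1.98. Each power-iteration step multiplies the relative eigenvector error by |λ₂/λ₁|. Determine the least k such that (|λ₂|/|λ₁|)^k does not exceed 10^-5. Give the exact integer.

|λ₂/λ₁| = 1.98/5.20 = 0.38077
Need k ≥ ln(10^-5) / ln(0.38077) = -11.5129 / -0.9656 ≈ 11.924
Smallest integer k satisfying the bound: 12

12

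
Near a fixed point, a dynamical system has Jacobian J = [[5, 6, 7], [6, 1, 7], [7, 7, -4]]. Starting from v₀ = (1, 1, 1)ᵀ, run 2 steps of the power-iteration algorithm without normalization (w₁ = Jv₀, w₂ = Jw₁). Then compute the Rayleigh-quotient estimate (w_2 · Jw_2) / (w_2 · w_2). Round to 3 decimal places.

w1 = Jv₀ = (5·1 + 6·1 + 7·1; 6·1 + 1·1 + 7·1; 7·1 + 7·1 + (-4)·1) = (18, 14, 10)
w2 = Jw1 = (5·18 + 6·14 + 7·10; 6·18 + 1·14 + 7·10; 7·18 + 7·14 + (-4)·10) = (244, 192, 184)
Jw2 = (3660, 2944, 2316)
w2·Jw2 = 244·3660 + 192·2944 + 184·2316 = 1884432; w2·w2 = 244·244 + 192·192 + 184·184 = 130256
λ ≈ 1884432/130256 = 14.467

λ ≈ 14.467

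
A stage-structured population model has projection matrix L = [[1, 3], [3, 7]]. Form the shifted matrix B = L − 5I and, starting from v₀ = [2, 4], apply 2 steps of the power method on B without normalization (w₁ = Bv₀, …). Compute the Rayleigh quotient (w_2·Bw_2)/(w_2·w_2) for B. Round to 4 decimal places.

2.9596

B = L − 5I has rows (-4, 3); (3, 2)
w1 = Bv₀ = ((-4)·2 + 3·4; 3·2 + 2·4) = (4, 14)
w2 = Bw1 = ((-4)·4 + 3·14; 3·4 + 2·14) = (26, 40)
Bw2 = (16, 158)
w2·Bw2 = 6736; w2·w2 = 2276; μ ≈ 6736/2276 = 2.9596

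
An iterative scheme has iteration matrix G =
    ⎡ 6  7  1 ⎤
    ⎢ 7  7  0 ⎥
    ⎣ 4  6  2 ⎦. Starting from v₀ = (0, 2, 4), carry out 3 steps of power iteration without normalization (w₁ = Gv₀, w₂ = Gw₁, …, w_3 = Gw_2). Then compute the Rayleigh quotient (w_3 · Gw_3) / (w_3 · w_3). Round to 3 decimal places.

λ ≈ 13.914

w1 = Gv₀ = (6·0 + 7·2 + 1·4; 7·0 + 7·2 + 0·4; 4·0 + 6·2 + 2·4) = (18, 14, 20)
w2 = Gw1 = (6·18 + 7·14 + 1·20; 7·18 + 7·14 + 0·20; 4·18 + 6·14 + 2·20) = (226, 224, 196)
w3 = Gw2 = (3120, 3150, 2640)
Gw3 = (43410, 43890, 36660)
w3·Gw3 = 3120·43410 + 3150·43890 + 2640·36660 = 370475100; w3·w3 = 3120·3120 + 3150·3150 + 2640·2640 = 26626500
λ ≈ 370475100/26626500 = 13.914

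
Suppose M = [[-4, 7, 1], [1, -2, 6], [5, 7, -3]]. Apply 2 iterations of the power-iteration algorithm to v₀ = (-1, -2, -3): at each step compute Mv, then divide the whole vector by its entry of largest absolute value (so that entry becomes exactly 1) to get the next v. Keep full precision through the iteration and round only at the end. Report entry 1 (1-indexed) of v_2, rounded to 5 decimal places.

0.45000

Mv0 = (-13.000000, -15.000000, -10.000000); divide by -15.000000 → v1 = (0.866667, 1.000000, 0.666667)
Mv1 = (4.200000, 2.866667, 9.333333); divide by 9.333333 → v2 = (0.450000, 0.307143, 1.000000)
Requested entry of v2: -63/-140 = 0.45000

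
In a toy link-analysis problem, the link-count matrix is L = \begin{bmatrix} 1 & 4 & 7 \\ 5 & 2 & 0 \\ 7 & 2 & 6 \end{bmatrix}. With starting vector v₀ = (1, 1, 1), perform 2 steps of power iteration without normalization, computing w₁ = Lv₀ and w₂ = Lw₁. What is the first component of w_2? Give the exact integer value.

w1 = Lv₀ = (1·1 + 4·1 + 7·1; 5·1 + 2·1 + 0·1; 7·1 + 2·1 + 6·1) = (12, 7, 15)
w2 = Lw1 = (1·12 + 4·7 + 7·15; 5·12 + 2·7 + 0·15; 7·12 + 2·7 + 6·15) = (145, 74, 188)
The requested component of w2 is 145.

145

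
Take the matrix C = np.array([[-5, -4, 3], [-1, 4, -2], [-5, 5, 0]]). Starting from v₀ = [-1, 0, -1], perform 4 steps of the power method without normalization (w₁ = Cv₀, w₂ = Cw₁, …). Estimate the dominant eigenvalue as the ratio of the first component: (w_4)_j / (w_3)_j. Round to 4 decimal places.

-2.6600

w1 = Cv₀ = ((-5)·(-1) + (-4)·0 + 3·(-1); (-1)·(-1) + 4·0 + (-2)·(-1); (-5)·(-1) + 5·0 + 0·(-1)) = (2, 3, 5)
w2 = Cw1 = ((-5)·2 + (-4)·3 + 3·5; (-1)·2 + 4·3 + (-2)·5; (-5)·2 + 5·3 + 0·5) = (-7, 0, 5)
w3 = Cw2 = (50, -3, 35)
w4 = Cw3 = (-133, -132, -265)
Ratio at component: -133 / 50 = -2.6600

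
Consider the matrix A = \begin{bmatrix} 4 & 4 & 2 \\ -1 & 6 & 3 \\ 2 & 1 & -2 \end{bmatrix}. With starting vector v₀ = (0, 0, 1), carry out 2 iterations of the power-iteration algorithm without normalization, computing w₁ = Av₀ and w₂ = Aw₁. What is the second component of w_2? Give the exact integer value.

10

w1 = Av₀ = (4·0 + 4·0 + 2·1; (-1)·0 + 6·0 + 3·1; 2·0 + 1·0 + (-2)·1) = (2, 3, -2)
w2 = Aw1 = (4·2 + 4·3 + 2·(-2); (-1)·2 + 6·3 + 3·(-2); 2·2 + 1·3 + (-2)·(-2)) = (16, 10, 11)
The requested component of w2 is 10.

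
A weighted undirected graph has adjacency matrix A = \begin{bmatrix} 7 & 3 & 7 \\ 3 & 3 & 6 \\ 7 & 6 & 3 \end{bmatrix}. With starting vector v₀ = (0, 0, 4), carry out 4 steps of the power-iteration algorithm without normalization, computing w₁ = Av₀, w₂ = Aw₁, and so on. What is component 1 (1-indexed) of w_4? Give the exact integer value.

w1 = Av₀ = (7·0 + 3·0 + 7·4; 3·0 + 3·0 + 6·4; 7·0 + 6·0 + 3·4) = (28, 24, 12)
w2 = Aw1 = (7·28 + 3·24 + 7·12; 3·28 + 3·24 + 6·12; 7·28 + 6·24 + 3·12) = (352, 228, 376)
w3 = Aw2 = (5780, 3996, 4960)
w4 = Aw3 = (87168, 59088, 79316)
The requested component of w4 is 87168.

87168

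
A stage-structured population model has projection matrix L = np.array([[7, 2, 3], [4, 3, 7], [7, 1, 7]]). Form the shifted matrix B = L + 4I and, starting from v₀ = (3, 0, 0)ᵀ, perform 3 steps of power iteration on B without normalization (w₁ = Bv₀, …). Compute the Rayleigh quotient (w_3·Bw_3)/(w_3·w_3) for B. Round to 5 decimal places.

B = L + 4I has rows (11, 2, 3); (4, 7, 7); (7, 1, 11)
w1 = Bv₀ = (33, 12, 21)
w2 = Bw1 = (450, 363, 474)
w3 = Bw2 = (7098, 7659, 8727)
Bw3 = (119577, 143094, 153342)
w3·Bw3 = 3282930126; w3·w3 = 185202414; μ ≈ 3282930126/185202414 = 17.72617

μ ≈ 17.72617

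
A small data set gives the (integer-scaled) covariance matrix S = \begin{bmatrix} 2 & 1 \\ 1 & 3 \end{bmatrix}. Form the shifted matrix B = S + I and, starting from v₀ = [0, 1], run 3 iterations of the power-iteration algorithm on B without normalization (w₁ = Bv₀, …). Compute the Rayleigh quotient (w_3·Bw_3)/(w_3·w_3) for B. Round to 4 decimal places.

B = S + I has rows (3, 1); (1, 4)
w1 = Bv₀ = (1, 4)
w2 = Bw1 = (7, 17)
w3 = Bw2 = (38, 75)
Bw3 = (189, 338)
w3·Bw3 = 32532; w3·w3 = 7069; μ ≈ 32532/7069 = 4.6021

4.6021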